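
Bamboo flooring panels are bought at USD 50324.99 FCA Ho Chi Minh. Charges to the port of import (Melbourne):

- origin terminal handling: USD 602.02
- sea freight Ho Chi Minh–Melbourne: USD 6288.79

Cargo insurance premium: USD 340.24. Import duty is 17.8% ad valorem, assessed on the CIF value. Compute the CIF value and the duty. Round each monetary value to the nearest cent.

CIF value: USD 57556.04; import duty: USD 10244.98

CIF = FCA price + pre-shipment costs + freight + insurance
CIF = 50324.99 + 602.02 + 6288.79 + 340.24 = 57556.04
Import duty = 57556.04 × 17.8% = 10244.98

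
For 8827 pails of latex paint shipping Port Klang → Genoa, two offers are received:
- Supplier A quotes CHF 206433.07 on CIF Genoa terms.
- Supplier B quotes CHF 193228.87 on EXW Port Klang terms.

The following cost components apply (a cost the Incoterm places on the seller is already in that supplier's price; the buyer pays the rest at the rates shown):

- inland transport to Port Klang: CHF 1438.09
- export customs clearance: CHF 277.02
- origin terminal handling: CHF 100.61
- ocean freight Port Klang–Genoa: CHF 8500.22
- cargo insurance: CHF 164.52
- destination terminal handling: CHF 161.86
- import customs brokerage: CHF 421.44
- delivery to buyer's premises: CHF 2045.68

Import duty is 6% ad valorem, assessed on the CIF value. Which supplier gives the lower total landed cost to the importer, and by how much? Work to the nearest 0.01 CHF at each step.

Supplier B is cheaper by CHF 2887.16

Supplier A (CIF):
The CIF price already equals the CIF value: 206433.07
Import duty = 206433.07 × 6% = 12385.98
Buyer bears (A): 161.86 + 421.44 + 2045.68 = 2628.98
Landed cost (A) = invoice 206433.07 + 2628.98 + duty 12385.98 = 221448.03
Supplier B (EXW):
CIF value = EXW price + inland to port + export clearance + origin terminal + freight + insurance = 193228.87 + 1438.09 + 277.02 + 100.61 + 8500.22 + 164.52 = 203709.33
Import duty = 203709.33 × 6% = 12222.56
Buyer bears (B): 1438.09 + 277.02 + 100.61 + 8500.22 + 164.52 + 161.86 + 421.44 + 2045.68 = 13109.44
Landed cost (B) = invoice 193228.87 + 13109.44 + duty 12222.56 = 218560.87
Difference = |221448.03 − 218560.87| = 2887.16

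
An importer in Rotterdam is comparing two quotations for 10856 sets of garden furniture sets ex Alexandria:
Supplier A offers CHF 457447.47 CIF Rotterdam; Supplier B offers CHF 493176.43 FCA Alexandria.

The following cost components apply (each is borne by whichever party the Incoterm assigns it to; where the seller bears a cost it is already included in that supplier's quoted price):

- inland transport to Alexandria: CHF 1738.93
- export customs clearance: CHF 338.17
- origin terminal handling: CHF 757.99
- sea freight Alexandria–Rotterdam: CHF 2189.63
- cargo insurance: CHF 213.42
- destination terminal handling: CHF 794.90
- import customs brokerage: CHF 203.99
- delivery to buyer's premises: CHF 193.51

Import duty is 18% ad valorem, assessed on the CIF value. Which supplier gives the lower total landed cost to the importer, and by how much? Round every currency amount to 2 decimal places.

Supplier A (CIF):
The CIF price already equals the CIF value: 457447.47
Import duty = 457447.47 × 18% = 82340.54
Buyer bears (A): 794.90 + 203.99 + 193.51 = 1192.40
Landed cost (A) = invoice 457447.47 + 1192.40 + duty 82340.54 = 540980.41
Supplier B (FCA):
CIF value = FCA price + origin terminal + freight + insurance = 493176.43 + 757.99 + 2189.63 + 213.42 = 496337.47
Import duty = 496337.47 × 18% = 89340.74
Buyer bears (B): 757.99 + 2189.63 + 213.42 + 794.90 + 203.99 + 193.51 = 4353.44
Landed cost (B) = invoice 493176.43 + 4353.44 + duty 89340.74 = 586870.61
Difference = |540980.41 − 586870.61| = 45890.20

Supplier A is cheaper by CHF 45890.20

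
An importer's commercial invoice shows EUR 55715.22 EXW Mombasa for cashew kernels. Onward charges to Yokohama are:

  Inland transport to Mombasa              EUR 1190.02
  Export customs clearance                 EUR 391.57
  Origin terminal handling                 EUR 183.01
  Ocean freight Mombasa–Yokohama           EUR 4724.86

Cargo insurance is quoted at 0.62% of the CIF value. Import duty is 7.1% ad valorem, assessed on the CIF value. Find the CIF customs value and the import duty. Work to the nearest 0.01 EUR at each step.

CIF value: EUR 62592.76; import duty: EUR 4444.09

Let C be the CIF value. C = EXW price + pre-shipment costs + freight + 0.62% × C
C − 0.62% × C = 55715.22 + 1190.02 + 391.57 + 183.01 + 4724.86
0.9938 × C = 62204.68
C = 62204.68 / 0.9938 = 62592.76
Insurance premium = 0.62% × 62592.76 = 388.08
Import duty = 62592.76 × 7.1% = 4444.09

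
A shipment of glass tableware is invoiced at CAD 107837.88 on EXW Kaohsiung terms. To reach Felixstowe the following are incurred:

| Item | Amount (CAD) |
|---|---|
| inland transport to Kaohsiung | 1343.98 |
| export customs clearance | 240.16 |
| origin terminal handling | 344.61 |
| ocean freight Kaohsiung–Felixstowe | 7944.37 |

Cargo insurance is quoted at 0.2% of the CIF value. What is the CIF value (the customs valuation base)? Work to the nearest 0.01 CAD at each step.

CIF value: CAD 117946.89

Let C be the CIF value. C = EXW price + pre-shipment costs + freight + 0.2% × C
C − 0.2% × C = 107837.88 + 1343.98 + 240.16 + 344.61 + 7944.37
0.998 × C = 117711.00
C = 117711.00 / 0.998 = 117946.89
Insurance premium = 0.2% × 117946.89 = 235.89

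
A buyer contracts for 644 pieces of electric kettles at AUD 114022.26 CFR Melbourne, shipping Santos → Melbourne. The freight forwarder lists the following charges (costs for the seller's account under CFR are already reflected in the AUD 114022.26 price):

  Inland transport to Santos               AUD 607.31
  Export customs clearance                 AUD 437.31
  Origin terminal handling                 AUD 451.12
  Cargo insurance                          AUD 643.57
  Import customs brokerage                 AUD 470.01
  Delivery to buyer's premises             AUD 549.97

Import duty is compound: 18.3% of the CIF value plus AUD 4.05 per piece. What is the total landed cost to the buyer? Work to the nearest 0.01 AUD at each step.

CFR: the seller pays costs through ocean freight to the destination port, but not insurance.
Already in the invoice (seller's account under CFR): inland to port, export clearance, origin terminal — exclude.
CIF value = CFR price + insurance = 114022.26 + 643.57 = 114665.83
Ad valorem component: 114665.83 × 18.3% = 20983.85
Specific component: 644 × 4.05 = 2608.20
Import duty = 20983.85 + 2608.20 = 23592.05
Buyer bears: insurance 643.57 + brokerage 470.01 + delivery 549.97 + duty 23592.05 = 25255.60
Landed cost = invoice 114022.26 + 25255.60 = 139277.86

Total landed cost: AUD 139277.86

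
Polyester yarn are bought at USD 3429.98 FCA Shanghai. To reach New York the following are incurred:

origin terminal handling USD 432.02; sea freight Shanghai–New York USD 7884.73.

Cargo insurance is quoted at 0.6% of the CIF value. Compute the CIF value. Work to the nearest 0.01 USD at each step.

Let C be the CIF value. C = FCA price + pre-shipment costs + freight + 0.6% × C
C − 0.6% × C = 3429.98 + 432.02 + 7884.73
0.994 × C = 11746.73
C = 11746.73 / 0.994 = 11817.64
Insurance premium = 0.6% × 11817.64 = 70.91

CIF value: USD 11817.64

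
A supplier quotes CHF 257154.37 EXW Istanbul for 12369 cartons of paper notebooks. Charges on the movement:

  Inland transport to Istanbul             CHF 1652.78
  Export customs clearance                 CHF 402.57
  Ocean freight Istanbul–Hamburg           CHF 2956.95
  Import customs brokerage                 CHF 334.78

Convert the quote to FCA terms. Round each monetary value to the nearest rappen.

FCA price: CHF 259209.72

Not relevant to the conversion: brokerage, freight — on the buyer under both terms; not part of either seller's price.
From EXW to FCA, the seller additionally bears: inland to port, export clearance.
FCA price = 257154.37 + 1652.78 + 402.57 = 259209.72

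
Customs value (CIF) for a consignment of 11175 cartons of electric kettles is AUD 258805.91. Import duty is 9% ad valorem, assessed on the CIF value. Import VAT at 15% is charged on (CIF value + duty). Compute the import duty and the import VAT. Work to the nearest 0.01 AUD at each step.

Import duty: AUD 23292.53; import VAT: AUD 42314.77

Import duty = 258805.91 × 9% = 23292.53
VAT base = CIF + duty = 258805.91 + 23292.53 = 282098.44
Import VAT = 282098.44 × 15% = 42314.77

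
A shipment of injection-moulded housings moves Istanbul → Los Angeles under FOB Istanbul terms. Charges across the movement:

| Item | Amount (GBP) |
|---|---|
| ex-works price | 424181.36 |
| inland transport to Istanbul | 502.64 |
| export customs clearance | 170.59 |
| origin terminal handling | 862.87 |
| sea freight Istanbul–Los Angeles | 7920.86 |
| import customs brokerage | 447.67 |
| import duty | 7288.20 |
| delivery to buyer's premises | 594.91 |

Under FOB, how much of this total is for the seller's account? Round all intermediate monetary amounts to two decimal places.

FOB: the seller bears costs until goods are on board at the origin port; the buyer bears freight, insurance and all costs thereafter.
Seller's account: goods 424181.36 + inland to port 502.64 + export clearance 170.59 + origin terminal 862.87 = 425717.46
Buyer's account: freight 7920.86 + brokerage 447.67 + duty 7288.20 + delivery 594.91 = 16251.64

Seller's account: GBP 425717.46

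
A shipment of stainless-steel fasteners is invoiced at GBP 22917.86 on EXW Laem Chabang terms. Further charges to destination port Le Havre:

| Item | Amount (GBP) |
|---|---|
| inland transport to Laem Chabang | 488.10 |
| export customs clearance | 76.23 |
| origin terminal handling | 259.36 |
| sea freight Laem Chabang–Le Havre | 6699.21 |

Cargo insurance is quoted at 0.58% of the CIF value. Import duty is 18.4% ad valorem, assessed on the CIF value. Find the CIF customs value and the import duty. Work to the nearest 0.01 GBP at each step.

CIF value: GBP 30618.35; import duty: GBP 5633.78

Let C be the CIF value. C = EXW price + pre-shipment costs + freight + 0.58% × C
C − 0.58% × C = 22917.86 + 488.10 + 76.23 + 259.36 + 6699.21
0.9942 × C = 30440.76
C = 30440.76 / 0.9942 = 30618.35
Insurance premium = 0.58% × 30618.35 = 177.59
Import duty = 30618.35 × 18.4% = 5633.78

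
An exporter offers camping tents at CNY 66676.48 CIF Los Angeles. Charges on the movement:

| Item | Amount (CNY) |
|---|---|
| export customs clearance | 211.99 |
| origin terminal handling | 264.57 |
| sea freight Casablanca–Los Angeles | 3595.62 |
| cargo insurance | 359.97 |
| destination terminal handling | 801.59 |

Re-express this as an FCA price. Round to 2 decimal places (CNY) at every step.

Not relevant to the conversion: export clearance — on the seller under both CIF and FCA; already in the CIF price and stays in the FCA price. destination terminal — on the buyer under both terms; not part of either seller's price.
From CIF to FCA, the seller no longer bears: origin terminal, freight, insurance.
FCA price = 66676.48 − 264.57 − 3595.62 − 359.97 = 62456.32

FCA price: CNY 62456.32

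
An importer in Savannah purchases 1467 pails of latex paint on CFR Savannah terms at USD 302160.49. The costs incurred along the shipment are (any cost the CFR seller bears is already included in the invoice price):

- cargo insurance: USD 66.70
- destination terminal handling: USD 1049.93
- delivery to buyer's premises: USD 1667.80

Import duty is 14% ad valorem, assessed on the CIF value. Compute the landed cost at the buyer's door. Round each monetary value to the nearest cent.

Total landed cost: USD 347256.73

CFR: the seller pays costs through ocean freight to the destination port, but not insurance.
CIF value = CFR price + insurance = 302160.49 + 66.70 = 302227.19
Import duty = 302227.19 × 14% = 42311.81
Buyer bears: insurance 66.70 + destination terminal 1049.93 + delivery 1667.80 + duty 42311.81 = 45096.24
Landed cost = invoice 302160.49 + 45096.24 = 347256.73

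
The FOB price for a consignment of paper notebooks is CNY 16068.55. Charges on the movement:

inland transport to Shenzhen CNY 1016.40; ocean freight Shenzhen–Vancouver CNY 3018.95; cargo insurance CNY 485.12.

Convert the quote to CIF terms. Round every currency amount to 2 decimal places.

CIF price: CNY 19572.62

Not relevant to the conversion: inland to port — on the seller under both FOB and CIF; already in the FOB price and stays in the CIF price.
From FOB to CIF, the seller additionally bears: freight, insurance.
CIF price = 16068.55 + 3018.95 + 485.12 = 19572.62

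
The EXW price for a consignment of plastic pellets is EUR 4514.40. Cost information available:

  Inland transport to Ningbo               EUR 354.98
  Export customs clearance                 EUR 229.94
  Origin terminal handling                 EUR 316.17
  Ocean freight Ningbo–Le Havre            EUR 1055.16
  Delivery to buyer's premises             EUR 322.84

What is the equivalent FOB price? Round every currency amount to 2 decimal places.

Not relevant to the conversion: delivery, freight — on the buyer under both terms; not part of either seller's price.
From EXW to FOB, the seller additionally bears: inland to port, export clearance, origin terminal.
FOB price = 4514.40 + 354.98 + 229.94 + 316.17 = 5415.49

FOB price: EUR 5415.49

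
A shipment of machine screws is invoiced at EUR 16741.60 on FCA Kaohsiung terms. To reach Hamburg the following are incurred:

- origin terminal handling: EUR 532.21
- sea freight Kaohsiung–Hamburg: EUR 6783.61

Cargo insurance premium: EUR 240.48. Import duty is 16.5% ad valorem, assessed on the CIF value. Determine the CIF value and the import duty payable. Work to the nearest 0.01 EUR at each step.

CIF = FCA price + pre-shipment costs + freight + insurance
CIF = 16741.60 + 532.21 + 6783.61 + 240.48 = 24297.90
Import duty = 24297.90 × 16.5% = 4009.15

CIF value: EUR 24297.90; import duty: EUR 4009.15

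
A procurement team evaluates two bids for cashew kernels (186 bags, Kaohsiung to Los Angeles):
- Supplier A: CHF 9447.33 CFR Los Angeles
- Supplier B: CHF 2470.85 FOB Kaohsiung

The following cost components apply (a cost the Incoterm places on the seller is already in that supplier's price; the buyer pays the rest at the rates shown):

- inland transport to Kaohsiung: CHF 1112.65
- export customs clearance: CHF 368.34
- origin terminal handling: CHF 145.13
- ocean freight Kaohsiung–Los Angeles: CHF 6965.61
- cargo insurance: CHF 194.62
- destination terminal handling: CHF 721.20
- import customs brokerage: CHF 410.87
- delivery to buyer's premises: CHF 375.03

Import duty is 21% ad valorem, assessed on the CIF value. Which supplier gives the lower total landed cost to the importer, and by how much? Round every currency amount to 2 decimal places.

Supplier A (CFR):
CIF value = CFR price + insurance = 9447.33 + 194.62 = 9641.95
Import duty = 9641.95 × 21% = 2024.81
Buyer bears (A): 194.62 + 721.20 + 410.87 + 375.03 = 1701.72
Landed cost (A) = invoice 9447.33 + 1701.72 + duty 2024.81 = 13173.86
Supplier B (FOB):
CIF value = FOB price + freight + insurance = 2470.85 + 6965.61 + 194.62 = 9631.08
Import duty = 9631.08 × 21% = 2022.53
Buyer bears (B): 6965.61 + 194.62 + 721.20 + 410.87 + 375.03 = 8667.33
Landed cost (B) = invoice 2470.85 + 8667.33 + duty 2022.53 = 13160.71
Difference = |13173.86 − 13160.71| = 13.15

Supplier B is cheaper by CHF 13.15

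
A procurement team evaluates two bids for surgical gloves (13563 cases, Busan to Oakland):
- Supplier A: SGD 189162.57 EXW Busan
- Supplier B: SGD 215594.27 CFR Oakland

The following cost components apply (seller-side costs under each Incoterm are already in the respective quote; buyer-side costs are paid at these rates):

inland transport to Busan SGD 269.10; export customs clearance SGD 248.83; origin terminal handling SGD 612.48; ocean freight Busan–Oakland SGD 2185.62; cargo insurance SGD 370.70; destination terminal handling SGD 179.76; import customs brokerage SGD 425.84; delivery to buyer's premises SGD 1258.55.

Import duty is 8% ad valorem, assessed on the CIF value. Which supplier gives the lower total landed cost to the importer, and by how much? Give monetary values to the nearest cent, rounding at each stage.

Supplier A (EXW):
CIF value = EXW price + inland to port + export clearance + origin terminal + freight + insurance = 189162.57 + 269.10 + 248.83 + 612.48 + 2185.62 + 370.70 = 192849.30
Import duty = 192849.30 × 8% = 15427.94
Buyer bears (A): 269.10 + 248.83 + 612.48 + 2185.62 + 370.70 + 179.76 + 425.84 + 1258.55 = 5550.88
Landed cost (A) = invoice 189162.57 + 5550.88 + duty 15427.94 = 210141.39
Supplier B (CFR):
CIF value = CFR price + insurance = 215594.27 + 370.70 = 215964.97
Import duty = 215964.97 × 8% = 17277.20
Buyer bears (B): 370.70 + 179.76 + 425.84 + 1258.55 = 2234.85
Landed cost (B) = invoice 215594.27 + 2234.85 + duty 17277.20 = 235106.32
Difference = |210141.39 − 235106.32| = 24964.93

Supplier A is cheaper by SGD 24964.93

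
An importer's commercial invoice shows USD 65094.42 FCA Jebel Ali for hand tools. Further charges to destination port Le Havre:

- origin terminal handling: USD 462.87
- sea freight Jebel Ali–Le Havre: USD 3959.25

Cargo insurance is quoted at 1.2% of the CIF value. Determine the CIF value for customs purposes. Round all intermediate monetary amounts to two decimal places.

CIF value: USD 70360.87

Let C be the CIF value. C = FCA price + pre-shipment costs + freight + 1.2% × C
C − 1.2% × C = 65094.42 + 462.87 + 3959.25
0.988 × C = 69516.54
C = 69516.54 / 0.988 = 70360.87
Insurance premium = 1.2% × 70360.87 = 844.33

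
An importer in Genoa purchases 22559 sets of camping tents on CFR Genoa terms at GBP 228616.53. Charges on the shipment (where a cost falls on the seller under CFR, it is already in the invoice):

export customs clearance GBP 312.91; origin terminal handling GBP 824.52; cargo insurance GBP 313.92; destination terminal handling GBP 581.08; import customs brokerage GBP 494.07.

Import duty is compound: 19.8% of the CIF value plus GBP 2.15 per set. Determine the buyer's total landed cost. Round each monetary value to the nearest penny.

Total landed cost: GBP 323835.68

CFR: the seller pays costs through ocean freight to the destination port, but not insurance.
Already in the invoice (seller's account under CFR): export clearance, origin terminal — exclude.
CIF value = CFR price + insurance = 228616.53 + 313.92 = 228930.45
Ad valorem component: 228930.45 × 19.8% = 45328.23
Specific component: 22559 × 2.15 = 48501.85
Import duty = 45328.23 + 48501.85 = 93830.08
Buyer bears: insurance 313.92 + destination terminal 581.08 + brokerage 494.07 + duty 93830.08 = 95219.15
Landed cost = invoice 228616.53 + 95219.15 = 323835.68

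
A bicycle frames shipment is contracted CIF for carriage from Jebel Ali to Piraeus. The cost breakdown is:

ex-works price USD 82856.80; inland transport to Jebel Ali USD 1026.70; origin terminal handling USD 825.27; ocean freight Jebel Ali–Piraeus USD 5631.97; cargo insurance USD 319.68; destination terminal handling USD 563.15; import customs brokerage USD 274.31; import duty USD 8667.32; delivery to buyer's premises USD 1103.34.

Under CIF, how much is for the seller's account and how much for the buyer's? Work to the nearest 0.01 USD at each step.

CIF: the seller pays costs through ocean freight and marine insurance to the destination port.
Seller's account: goods 82856.80 + inland to port 1026.70 + origin terminal 825.27 + freight 5631.97 + insurance 319.68 = 90660.42
Buyer's account: destination terminal 563.15 + brokerage 274.31 + duty 8667.32 + delivery 1103.34 = 10608.12

Seller: USD 90660.42; buyer: USD 10608.12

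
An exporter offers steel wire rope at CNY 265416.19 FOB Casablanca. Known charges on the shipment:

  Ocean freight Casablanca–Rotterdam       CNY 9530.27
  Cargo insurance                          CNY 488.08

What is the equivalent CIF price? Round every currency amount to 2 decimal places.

From FOB to CIF, the seller additionally bears: freight, insurance.
CIF price = 265416.19 + 9530.27 + 488.08 = 275434.54

CIF price: CNY 275434.54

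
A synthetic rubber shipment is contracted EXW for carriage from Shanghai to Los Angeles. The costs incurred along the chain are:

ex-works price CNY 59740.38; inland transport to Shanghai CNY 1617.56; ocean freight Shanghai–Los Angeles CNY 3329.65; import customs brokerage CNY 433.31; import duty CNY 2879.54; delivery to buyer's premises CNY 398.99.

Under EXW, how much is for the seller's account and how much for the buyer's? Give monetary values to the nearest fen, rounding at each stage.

Seller: CNY 59740.38; buyer: CNY 8659.05

EXW: the seller makes goods available at their premises; the buyer bears all onward costs.
Seller's account: goods 59740.38 = 59740.38
Buyer's account: inland to port 1617.56 + freight 3329.65 + brokerage 433.31 + duty 2879.54 + delivery 398.99 = 8659.05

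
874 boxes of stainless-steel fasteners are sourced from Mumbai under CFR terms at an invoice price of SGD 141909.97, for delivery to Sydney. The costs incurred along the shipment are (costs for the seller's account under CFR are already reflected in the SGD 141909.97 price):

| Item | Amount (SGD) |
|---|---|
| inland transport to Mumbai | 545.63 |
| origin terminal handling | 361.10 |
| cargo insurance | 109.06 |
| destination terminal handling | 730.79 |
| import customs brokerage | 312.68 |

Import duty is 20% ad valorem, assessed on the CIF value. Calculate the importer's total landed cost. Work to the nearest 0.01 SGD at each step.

Total landed cost: SGD 171466.31

CFR: the seller pays costs through ocean freight to the destination port, but not insurance.
Already in the invoice (seller's account under CFR): inland to port, origin terminal — exclude.
CIF value = CFR price + insurance = 141909.97 + 109.06 = 142019.03
Import duty = 142019.03 × 20% = 28403.81
Buyer bears: insurance 109.06 + destination terminal 730.79 + brokerage 312.68 + duty 28403.81 = 29556.34
Landed cost = invoice 141909.97 + 29556.34 = 171466.31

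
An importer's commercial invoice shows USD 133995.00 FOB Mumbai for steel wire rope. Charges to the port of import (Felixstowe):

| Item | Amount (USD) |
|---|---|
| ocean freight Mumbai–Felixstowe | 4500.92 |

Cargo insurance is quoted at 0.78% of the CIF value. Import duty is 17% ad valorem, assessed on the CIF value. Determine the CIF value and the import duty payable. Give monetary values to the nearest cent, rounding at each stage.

Let C be the CIF value. C = FOB price + freight + 0.78% × C
C − 0.78% × C = 133995.00 + 4500.92
0.9922 × C = 138495.92
C = 138495.92 / 0.9922 = 139584.68
Insurance premium = 0.78% × 139584.68 = 1088.76
Import duty = 139584.68 × 17% = 23729.40

CIF value: USD 139584.68; import duty: USD 23729.40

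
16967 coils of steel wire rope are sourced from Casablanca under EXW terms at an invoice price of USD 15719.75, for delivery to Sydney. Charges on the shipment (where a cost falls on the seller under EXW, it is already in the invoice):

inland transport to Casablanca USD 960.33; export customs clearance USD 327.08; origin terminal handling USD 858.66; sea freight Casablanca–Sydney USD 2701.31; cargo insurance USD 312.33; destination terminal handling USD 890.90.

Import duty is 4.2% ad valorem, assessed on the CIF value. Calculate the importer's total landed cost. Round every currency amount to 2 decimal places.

EXW: the seller makes goods available at their premises; the buyer bears all onward costs.
CIF value = EXW price + inland to port + export clearance + origin terminal + freight + insurance = 15719.75 + 960.33 + 327.08 + 858.66 + 2701.31 + 312.33 = 20879.46
Import duty = 20879.46 × 4.2% = 876.94
Buyer bears: inland to port 960.33 + export clearance 327.08 + origin terminal 858.66 + freight 2701.31 + insurance 312.33 + destination terminal 890.90 + duty 876.94 = 6927.55
Landed cost = invoice 15719.75 + 6927.55 = 22647.30

Total landed cost: USD 22647.30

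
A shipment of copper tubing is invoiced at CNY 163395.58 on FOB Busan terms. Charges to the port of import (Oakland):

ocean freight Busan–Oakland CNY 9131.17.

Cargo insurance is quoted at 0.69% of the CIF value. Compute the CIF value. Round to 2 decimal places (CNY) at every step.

CIF value: CNY 173725.46

Let C be the CIF value. C = FOB price + freight + 0.69% × C
C − 0.69% × C = 163395.58 + 9131.17
0.9931 × C = 172526.75
C = 172526.75 / 0.9931 = 173725.46
Insurance premium = 0.69% × 173725.46 = 1198.71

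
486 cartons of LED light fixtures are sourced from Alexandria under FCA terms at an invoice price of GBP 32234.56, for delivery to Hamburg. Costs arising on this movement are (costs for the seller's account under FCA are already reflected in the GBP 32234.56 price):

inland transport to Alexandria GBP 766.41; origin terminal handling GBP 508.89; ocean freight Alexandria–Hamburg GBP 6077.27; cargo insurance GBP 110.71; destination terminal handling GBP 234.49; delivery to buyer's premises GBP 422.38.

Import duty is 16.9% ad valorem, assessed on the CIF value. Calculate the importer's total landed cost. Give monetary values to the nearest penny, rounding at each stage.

Total landed cost: GBP 46167.71

FCA: the seller delivers export-cleared goods to the carrier; the buyer bears costs from that point.
Already in the invoice (seller's account under FCA): inland to port — exclude.
CIF value = FCA price + origin terminal + freight + insurance = 32234.56 + 508.89 + 6077.27 + 110.71 = 38931.43
Import duty = 38931.43 × 16.9% = 6579.41
Buyer bears: origin terminal 508.89 + freight 6077.27 + insurance 110.71 + destination terminal 234.49 + delivery 422.38 + duty 6579.41 = 13933.15
Landed cost = invoice 32234.56 + 13933.15 = 46167.71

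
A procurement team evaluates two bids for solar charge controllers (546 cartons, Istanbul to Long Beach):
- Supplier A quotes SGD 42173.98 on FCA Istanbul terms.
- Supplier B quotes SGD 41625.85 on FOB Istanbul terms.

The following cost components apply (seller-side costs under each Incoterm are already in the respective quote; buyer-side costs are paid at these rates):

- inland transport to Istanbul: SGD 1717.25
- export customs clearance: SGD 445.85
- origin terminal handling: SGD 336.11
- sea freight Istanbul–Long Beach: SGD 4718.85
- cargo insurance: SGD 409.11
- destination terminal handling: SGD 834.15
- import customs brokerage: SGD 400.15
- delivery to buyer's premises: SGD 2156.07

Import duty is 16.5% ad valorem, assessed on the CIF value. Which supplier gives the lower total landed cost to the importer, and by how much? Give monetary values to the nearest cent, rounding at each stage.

Supplier A (FCA):
CIF value = FCA price + origin terminal + freight + insurance = 42173.98 + 336.11 + 4718.85 + 409.11 = 47638.05
Import duty = 47638.05 × 16.5% = 7860.28
Buyer bears (A): 336.11 + 4718.85 + 409.11 + 834.15 + 400.15 + 2156.07 = 8854.44
Landed cost (A) = invoice 42173.98 + 8854.44 + duty 7860.28 = 58888.70
Supplier B (FOB):
CIF value = FOB price + freight + insurance = 41625.85 + 4718.85 + 409.11 = 46753.81
Import duty = 46753.81 × 16.5% = 7714.38
Buyer bears (B): 4718.85 + 409.11 + 834.15 + 400.15 + 2156.07 = 8518.33
Landed cost (B) = invoice 41625.85 + 8518.33 + duty 7714.38 = 57858.56
Difference = |58888.70 − 57858.56| = 1030.14

Supplier B is cheaper by SGD 1030.14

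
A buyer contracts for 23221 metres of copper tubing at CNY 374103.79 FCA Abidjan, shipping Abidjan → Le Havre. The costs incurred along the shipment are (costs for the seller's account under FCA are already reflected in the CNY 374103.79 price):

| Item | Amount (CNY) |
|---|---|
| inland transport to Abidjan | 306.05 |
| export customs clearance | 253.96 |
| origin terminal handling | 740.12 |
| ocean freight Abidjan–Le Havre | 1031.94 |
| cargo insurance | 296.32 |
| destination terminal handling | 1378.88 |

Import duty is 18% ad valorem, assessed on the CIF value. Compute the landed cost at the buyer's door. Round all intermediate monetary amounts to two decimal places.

FCA: the seller delivers export-cleared goods to the carrier; the buyer bears costs from that point.
Already in the invoice (seller's account under FCA): inland to port, export clearance — exclude.
CIF value = FCA price + origin terminal + freight + insurance = 374103.79 + 740.12 + 1031.94 + 296.32 = 376172.17
Import duty = 376172.17 × 18% = 67710.99
Buyer bears: origin terminal 740.12 + freight 1031.94 + insurance 296.32 + destination terminal 1378.88 + duty 67710.99 = 71158.25
Landed cost = invoice 374103.79 + 71158.25 = 445262.04

Total landed cost: CNY 445262.04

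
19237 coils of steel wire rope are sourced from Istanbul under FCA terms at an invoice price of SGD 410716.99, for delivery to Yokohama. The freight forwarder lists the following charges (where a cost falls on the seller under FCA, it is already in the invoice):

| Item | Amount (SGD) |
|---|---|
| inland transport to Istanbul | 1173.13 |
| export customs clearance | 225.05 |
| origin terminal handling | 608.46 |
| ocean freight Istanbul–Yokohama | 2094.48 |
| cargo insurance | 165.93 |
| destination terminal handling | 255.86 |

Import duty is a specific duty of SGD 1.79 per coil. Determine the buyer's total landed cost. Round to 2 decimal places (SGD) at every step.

Total landed cost: SGD 448275.95

FCA: the seller delivers export-cleared goods to the carrier; the buyer bears costs from that point.
Already in the invoice (seller's account under FCA): inland to port, export clearance — exclude.
CIF value = FCA price + origin terminal + freight + insurance = 410716.99 + 608.46 + 2094.48 + 165.93 = 413585.86
Import duty = 19237 × 1.79 = 34434.23
Buyer bears: origin terminal 608.46 + freight 2094.48 + insurance 165.93 + destination terminal 255.86 + duty 34434.23 = 37558.96
Landed cost = invoice 410716.99 + 37558.96 = 448275.95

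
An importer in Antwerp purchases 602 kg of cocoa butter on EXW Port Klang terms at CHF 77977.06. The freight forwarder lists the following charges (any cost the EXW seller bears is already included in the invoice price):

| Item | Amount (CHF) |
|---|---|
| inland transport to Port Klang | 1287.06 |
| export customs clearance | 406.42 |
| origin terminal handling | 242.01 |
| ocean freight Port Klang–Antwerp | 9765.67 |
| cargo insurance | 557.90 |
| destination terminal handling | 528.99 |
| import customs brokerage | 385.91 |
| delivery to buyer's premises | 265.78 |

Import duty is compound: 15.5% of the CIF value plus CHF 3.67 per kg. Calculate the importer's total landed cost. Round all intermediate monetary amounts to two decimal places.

Total landed cost: CHF 107612.74

EXW: the seller makes goods available at their premises; the buyer bears all onward costs.
CIF value = EXW price + inland to port + export clearance + origin terminal + freight + insurance = 77977.06 + 1287.06 + 406.42 + 242.01 + 9765.67 + 557.90 = 90236.12
Ad valorem component: 90236.12 × 15.5% = 13986.60
Specific component: 602 × 3.67 = 2209.34
Import duty = 13986.60 + 2209.34 = 16195.94
Buyer bears: inland to port 1287.06 + export clearance 406.42 + origin terminal 242.01 + freight 9765.67 + insurance 557.90 + destination terminal 528.99 + brokerage 385.91 + delivery 265.78 + duty 16195.94 = 29635.68
Landed cost = invoice 77977.06 + 29635.68 = 107612.74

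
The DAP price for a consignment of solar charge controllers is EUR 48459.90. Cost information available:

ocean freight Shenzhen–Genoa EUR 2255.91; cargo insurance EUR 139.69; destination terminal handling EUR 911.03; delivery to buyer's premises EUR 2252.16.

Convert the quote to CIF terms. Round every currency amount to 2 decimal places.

CIF price: EUR 45296.71

Not relevant to the conversion: freight, insurance — on the seller under both DAP and CIF; already in the DAP price and stays in the CIF price.
From DAP to CIF, the seller no longer bears: destination terminal, delivery.
CIF price = 48459.90 − 911.03 − 2252.16 = 45296.71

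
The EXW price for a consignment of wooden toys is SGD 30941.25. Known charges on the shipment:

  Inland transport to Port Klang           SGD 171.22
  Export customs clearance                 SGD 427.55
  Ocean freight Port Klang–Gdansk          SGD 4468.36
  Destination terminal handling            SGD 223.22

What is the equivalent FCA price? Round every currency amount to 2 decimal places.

Not relevant to the conversion: freight, destination terminal — on the buyer under both terms; not part of either seller's price.
From EXW to FCA, the seller additionally bears: inland to port, export clearance.
FCA price = 30941.25 + 171.22 + 427.55 = 31540.02

FCA price: SGD 31540.02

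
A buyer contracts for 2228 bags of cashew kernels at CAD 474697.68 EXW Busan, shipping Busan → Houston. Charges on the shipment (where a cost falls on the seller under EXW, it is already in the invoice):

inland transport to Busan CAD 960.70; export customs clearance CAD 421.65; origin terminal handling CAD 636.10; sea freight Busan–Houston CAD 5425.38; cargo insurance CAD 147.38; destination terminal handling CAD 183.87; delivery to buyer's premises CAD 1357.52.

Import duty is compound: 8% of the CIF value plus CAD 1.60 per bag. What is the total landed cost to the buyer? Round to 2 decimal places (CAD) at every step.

Total landed cost: CAD 525978.19

EXW: the seller makes goods available at their premises; the buyer bears all onward costs.
CIF value = EXW price + inland to port + export clearance + origin terminal + freight + insurance = 474697.68 + 960.70 + 421.65 + 636.10 + 5425.38 + 147.38 = 482288.89
Ad valorem component: 482288.89 × 8% = 38583.11
Specific component: 2228 × 1.60 = 3564.80
Import duty = 38583.11 + 3564.80 = 42147.91
Buyer bears: inland to port 960.70 + export clearance 421.65 + origin terminal 636.10 + freight 5425.38 + insurance 147.38 + destination terminal 183.87 + delivery 1357.52 + duty 42147.91 = 51280.51
Landed cost = invoice 474697.68 + 51280.51 = 525978.19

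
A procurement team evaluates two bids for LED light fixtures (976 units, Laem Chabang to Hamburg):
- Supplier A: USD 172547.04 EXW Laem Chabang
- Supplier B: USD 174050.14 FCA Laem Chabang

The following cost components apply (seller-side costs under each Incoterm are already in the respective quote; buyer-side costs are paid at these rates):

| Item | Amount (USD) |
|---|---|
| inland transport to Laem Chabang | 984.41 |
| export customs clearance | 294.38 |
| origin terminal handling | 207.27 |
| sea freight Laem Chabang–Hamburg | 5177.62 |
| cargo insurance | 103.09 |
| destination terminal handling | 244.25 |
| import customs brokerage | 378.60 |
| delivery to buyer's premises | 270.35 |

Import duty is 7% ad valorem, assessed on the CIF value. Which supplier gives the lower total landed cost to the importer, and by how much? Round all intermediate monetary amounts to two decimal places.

Supplier A is cheaper by USD 240.01

Supplier A (EXW):
CIF value = EXW price + inland to port + export clearance + origin terminal + freight + insurance = 172547.04 + 984.41 + 294.38 + 207.27 + 5177.62 + 103.09 = 179313.81
Import duty = 179313.81 × 7% = 12551.97
Buyer bears (A): 984.41 + 294.38 + 207.27 + 5177.62 + 103.09 + 244.25 + 378.60 + 270.35 = 7659.97
Landed cost (A) = invoice 172547.04 + 7659.97 + duty 12551.97 = 192758.98
Supplier B (FCA):
CIF value = FCA price + origin terminal + freight + insurance = 174050.14 + 207.27 + 5177.62 + 103.09 = 179538.12
Import duty = 179538.12 × 7% = 12567.67
Buyer bears (B): 207.27 + 5177.62 + 103.09 + 244.25 + 378.60 + 270.35 = 6381.18
Landed cost (B) = invoice 174050.14 + 6381.18 + duty 12567.67 = 192998.99
Difference = |192758.98 − 192998.99| = 240.01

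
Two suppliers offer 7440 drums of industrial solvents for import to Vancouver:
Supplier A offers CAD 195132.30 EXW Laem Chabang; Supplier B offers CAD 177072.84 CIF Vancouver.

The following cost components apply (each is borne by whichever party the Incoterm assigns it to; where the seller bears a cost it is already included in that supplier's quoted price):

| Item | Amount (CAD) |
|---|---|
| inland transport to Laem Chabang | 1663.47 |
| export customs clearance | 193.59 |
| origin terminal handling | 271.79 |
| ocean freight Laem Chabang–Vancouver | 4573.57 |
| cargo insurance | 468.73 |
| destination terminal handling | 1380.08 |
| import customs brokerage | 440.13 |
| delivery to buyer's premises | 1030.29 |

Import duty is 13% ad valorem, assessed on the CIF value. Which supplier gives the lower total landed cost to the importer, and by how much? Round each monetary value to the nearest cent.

Supplier B is cheaper by CAD 28510.59

Supplier A (EXW):
CIF value = EXW price + inland to port + export clearance + origin terminal + freight + insurance = 195132.30 + 1663.47 + 193.59 + 271.79 + 4573.57 + 468.73 = 202303.45
Import duty = 202303.45 × 13% = 26299.45
Buyer bears (A): 1663.47 + 193.59 + 271.79 + 4573.57 + 468.73 + 1380.08 + 440.13 + 1030.29 = 10021.65
Landed cost (A) = invoice 195132.30 + 10021.65 + duty 26299.45 = 231453.40
Supplier B (CIF):
The CIF price already equals the CIF value: 177072.84
Import duty = 177072.84 × 13% = 23019.47
Buyer bears (B): 1380.08 + 440.13 + 1030.29 = 2850.50
Landed cost (B) = invoice 177072.84 + 2850.50 + duty 23019.47 = 202942.81
Difference = |231453.40 − 202942.81| = 28510.59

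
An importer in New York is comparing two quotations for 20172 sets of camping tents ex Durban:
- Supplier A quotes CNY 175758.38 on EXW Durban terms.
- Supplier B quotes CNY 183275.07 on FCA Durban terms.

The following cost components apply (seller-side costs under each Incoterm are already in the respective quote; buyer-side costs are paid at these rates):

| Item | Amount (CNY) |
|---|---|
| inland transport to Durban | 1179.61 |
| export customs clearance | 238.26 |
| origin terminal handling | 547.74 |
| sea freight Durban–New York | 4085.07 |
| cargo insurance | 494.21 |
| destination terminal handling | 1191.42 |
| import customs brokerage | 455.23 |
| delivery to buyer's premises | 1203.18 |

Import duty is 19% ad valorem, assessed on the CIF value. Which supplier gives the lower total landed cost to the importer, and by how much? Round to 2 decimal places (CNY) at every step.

Supplier A (EXW):
CIF value = EXW price + inland to port + export clearance + origin terminal + freight + insurance = 175758.38 + 1179.61 + 238.26 + 547.74 + 4085.07 + 494.21 = 182303.27
Import duty = 182303.27 × 19% = 34637.62
Buyer bears (A): 1179.61 + 238.26 + 547.74 + 4085.07 + 494.21 + 1191.42 + 455.23 + 1203.18 = 9394.72
Landed cost (A) = invoice 175758.38 + 9394.72 + duty 34637.62 = 219790.72
Supplier B (FCA):
CIF value = FCA price + origin terminal + freight + insurance = 183275.07 + 547.74 + 4085.07 + 494.21 = 188402.09
Import duty = 188402.09 × 19% = 35796.40
Buyer bears (B): 547.74 + 4085.07 + 494.21 + 1191.42 + 455.23 + 1203.18 = 7976.85
Landed cost (B) = invoice 183275.07 + 7976.85 + duty 35796.40 = 227048.32
Difference = |219790.72 − 227048.32| = 7257.60

Supplier A is cheaper by CNY 7257.60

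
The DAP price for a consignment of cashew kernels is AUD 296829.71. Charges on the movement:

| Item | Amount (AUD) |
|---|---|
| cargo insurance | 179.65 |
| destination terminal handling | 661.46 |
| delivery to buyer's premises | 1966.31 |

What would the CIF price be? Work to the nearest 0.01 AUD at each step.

Not relevant to the conversion: insurance — on the seller under both DAP and CIF; already in the DAP price and stays in the CIF price.
From DAP to CIF, the seller no longer bears: destination terminal, delivery.
CIF price = 296829.71 − 661.46 − 1966.31 = 294201.94

CIF price: AUD 294201.94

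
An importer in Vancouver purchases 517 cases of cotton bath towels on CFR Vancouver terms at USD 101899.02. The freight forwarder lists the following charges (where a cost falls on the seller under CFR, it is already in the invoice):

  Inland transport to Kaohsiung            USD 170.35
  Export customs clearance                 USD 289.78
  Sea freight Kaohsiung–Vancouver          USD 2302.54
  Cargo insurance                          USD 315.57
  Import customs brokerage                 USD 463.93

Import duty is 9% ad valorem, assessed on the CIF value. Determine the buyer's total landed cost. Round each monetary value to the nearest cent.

CFR: the seller pays costs through ocean freight to the destination port, but not insurance.
Already in the invoice (seller's account under CFR): inland to port, export clearance, freight — exclude.
CIF value = CFR price + insurance = 101899.02 + 315.57 = 102214.59
Import duty = 102214.59 × 9% = 9199.31
Buyer bears: insurance 315.57 + brokerage 463.93 + duty 9199.31 = 9978.81
Landed cost = invoice 101899.02 + 9978.81 = 111877.83

Total landed cost: USD 111877.83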